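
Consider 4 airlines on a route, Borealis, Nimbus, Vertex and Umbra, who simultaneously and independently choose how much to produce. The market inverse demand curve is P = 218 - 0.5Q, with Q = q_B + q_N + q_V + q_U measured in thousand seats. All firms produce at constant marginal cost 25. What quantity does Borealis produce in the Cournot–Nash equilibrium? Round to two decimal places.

Each firm earns π_i = (218 - 0.5Q)q_i - 25q_i.
First-order condition (treating rivals' output as given): 193 - q_i - (1/2)·Σ_{j≠i} q_j = 0.
By symmetry each firm produces the same amount; substituting Σ_{j≠i} q_j = 3q_i yields q_i = 193/(5/2) = 386/5.

77.20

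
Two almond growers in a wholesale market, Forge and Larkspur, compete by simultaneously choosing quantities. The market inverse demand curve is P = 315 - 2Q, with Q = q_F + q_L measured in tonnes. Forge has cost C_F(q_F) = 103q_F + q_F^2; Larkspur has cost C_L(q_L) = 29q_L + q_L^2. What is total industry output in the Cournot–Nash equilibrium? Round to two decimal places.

Forge's profit: π_F = (315 - 2Q)q_F - (103q_F + q_F²). Setting ∂π_F/∂q_F = 0: 212 - 6q_F - 2(q_L) = 0.
Larkspur's profit: π_L = (315 - 2Q)q_L - (29q_L + q_L²). Setting ∂π_L/∂q_L = 0: 286 - 6q_L - 2(q_F) = 0.
Best responses: q_F = (212 - 2q_L)/6, q_L = (286 - 2q_F)/6.
Solving the pair: q_F = 175/8, q_L = 323/8.
Total output Q = 175/8 + 323/8 = 249/4.

62.25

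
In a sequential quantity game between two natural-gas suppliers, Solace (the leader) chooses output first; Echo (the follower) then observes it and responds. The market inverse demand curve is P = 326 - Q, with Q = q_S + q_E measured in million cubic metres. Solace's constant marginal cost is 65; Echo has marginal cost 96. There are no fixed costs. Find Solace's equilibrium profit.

Solve by backward induction. Given q_S, the follower Echo maximises π_E = (326 - q_S - q_E)q_E - 96q_E.
Follower FOC: 230 - q_S - 2q_E = 0, so q_E(q_S) = (230 - q_S)/2.
Solace substitutes q_E(q_S) into its own profit: π_S = q_S(326 - q_S - (230 - q_S)/2) - 65q_S = (211 - (1/2)q_S)q_S - 65q_S.
Leader FOC: 146 - q_S = 0, so q_S = 146.
Then q_E = (230 - 146)/2 = 42.
Price P = 326 - 188 = 138.
Solace's profit: (138 - 65)·146 = 10658.

10658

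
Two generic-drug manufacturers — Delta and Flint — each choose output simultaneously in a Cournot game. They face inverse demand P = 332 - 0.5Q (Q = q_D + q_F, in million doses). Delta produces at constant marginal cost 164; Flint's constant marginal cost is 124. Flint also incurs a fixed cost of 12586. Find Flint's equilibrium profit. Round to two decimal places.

1081.56

Delta's profit: π_D = (332 - 0.5Q)q_D - (164q_D). Setting ∂π_D/∂q_D = 0: 168 - q_D - (1/2)(q_F) = 0.
Flint's first-order condition: 208 - q_F - (1/2)(q_D) = 0.
So q_D = (168 - (1/2)q_F) and q_F = (208 - (1/2)q_D).
Solving the pair: q_D = 256/3, q_F = 496/3.
Price P = 332 - (1/2)·(752/3) = 620/3.
Flint's profit: (620/3 - 124)·(496/3) - 12586 = 1081.5556.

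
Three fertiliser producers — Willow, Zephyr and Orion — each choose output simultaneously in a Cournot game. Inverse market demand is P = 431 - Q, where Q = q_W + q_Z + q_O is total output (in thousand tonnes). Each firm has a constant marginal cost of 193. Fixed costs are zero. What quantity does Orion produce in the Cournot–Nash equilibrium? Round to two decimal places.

Each firm earns π_i = (431 - Q)q_i - 193q_i.
Setting ∂π_i/∂q_i = 0 with rivals' quantities fixed: 238 - 2q_i - Σ_{j≠i} q_j = 0.
With identical firms every q_j equals q_i, so Σ_{j≠i} q_j = 2q_i and 238 = 4q_i, giving q_i = 119/2.

59.50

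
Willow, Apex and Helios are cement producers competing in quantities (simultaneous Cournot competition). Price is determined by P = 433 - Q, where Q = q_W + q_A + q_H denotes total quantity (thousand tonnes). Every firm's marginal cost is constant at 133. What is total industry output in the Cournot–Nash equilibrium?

225

A representative firm's profit is π_i = q_i(433 - Q) - 133q_i.
First-order condition (treating rivals' output as given): 300 - 2q_i - Σ_{j≠i} q_j = 0.
With identical firms every q_j equals q_i, so Σ_{j≠i} q_j = 2q_i and 300 = 4q_i, giving q_i = 75.
Total output Q = 75 + 75 + 75 = 225.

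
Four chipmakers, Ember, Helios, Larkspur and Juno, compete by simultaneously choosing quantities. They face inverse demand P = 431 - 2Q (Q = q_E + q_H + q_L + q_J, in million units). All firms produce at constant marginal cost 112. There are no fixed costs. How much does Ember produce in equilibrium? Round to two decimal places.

31.90

Each firm earns π_i = (431 - 2Q)q_i - 112q_i.
First-order condition (treating rivals' output as given): 319 - 4q_i - 2·Σ_{j≠i} q_j = 0.
By symmetry each firm produces the same amount; substituting Σ_{j≠i} q_j = 3q_i yields q_i = 319/10.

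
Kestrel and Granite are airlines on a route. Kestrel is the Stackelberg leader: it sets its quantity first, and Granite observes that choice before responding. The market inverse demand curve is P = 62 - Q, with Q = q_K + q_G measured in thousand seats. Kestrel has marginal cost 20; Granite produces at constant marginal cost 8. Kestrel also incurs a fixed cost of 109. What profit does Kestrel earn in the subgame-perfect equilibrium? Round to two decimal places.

3.50

The follower Granite best-responds to any q_K: π_G = (62 - Q)q_G - 8q_G.
Setting the follower's marginal profit to zero, 54 - q_K - 2q_G = 0, i.e. q_G = (54 - q_K)/2.
Kestrel substitutes q_G(q_K) into its own profit: π_K = q_K(62 - q_K - (54 - q_K)/2) - 20q_K = (35 - (1/2)q_K)q_K - 20q_K.
Maximising: ∂π_K/∂q_K = 15 - q_K = 0, giving q_K = 15.
Then q_G = (54 - 15)/2 = 39/2.
Price P = 62 - 69/2 = 55/2.
Kestrel's profit: (55/2 - 20)·15 - 109 = 7/2.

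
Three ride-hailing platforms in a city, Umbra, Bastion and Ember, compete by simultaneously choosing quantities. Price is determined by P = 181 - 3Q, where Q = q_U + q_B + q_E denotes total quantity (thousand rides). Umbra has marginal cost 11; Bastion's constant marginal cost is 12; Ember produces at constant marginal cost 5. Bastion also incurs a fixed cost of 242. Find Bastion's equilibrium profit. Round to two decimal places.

298.02

Umbra's profit: π_U = (181 - 3Q)q_U - (11q_U). Setting ∂π_U/∂q_U = 0: 170 - 6q_U - 3(q_B + q_E) = 0.
Bastion's first-order condition: 169 - 6q_B - 3(q_U + q_E) = 0.
Ember's first-order condition: 176 - 6q_E - 3(q_U + q_B) = 0.
Adding the 3 conditions: 515 − 6Q − 6Q = 0, i.e. Q = 515/12.
Back-substituting: q_U = (170 − 515/4)/3 = 55/4, q_B = (169 − 515/4)/3 = 161/12, q_E = (176 − 515/4)/3 = 63/4.
Price P = 181 - 3·(515/12) = 209/4.
Bastion's profit: (209/4 - 12)·(161/12) - 242 = 298.0208.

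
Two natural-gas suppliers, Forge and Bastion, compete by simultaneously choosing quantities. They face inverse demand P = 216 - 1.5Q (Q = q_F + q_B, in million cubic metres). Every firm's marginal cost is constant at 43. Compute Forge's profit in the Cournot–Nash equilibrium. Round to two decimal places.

Each firm earns π_i = (216 - 1.5Q)q_i - 43q_i.
Setting ∂π_i/∂q_i = 0 with rivals' quantities fixed: 173 - 3q_i - (3/2)q_j = 0.
With identical firms every q_j equals q_i, so q_j = q_i and 173 = (9/2)q_i, giving q_i = 346/9.
Price P = 216 - (3/2)·(692/9) = 302/3.
Forge's profit: (302/3 - 43)·(346/9) = 2216.9630.

2216.96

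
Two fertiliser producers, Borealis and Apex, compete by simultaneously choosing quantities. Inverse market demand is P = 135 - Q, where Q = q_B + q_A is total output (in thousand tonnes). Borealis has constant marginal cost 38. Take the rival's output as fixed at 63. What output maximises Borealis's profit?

With the rival's output fixed at 63, Borealis's profit is π_B = (135 - 63 - q_B)q_B - (38q_B) = (72 - q_B)q_B - (38q_B).
∂π_B/∂q_B = 34 - 2q_B = 0, so q_B = 17.

17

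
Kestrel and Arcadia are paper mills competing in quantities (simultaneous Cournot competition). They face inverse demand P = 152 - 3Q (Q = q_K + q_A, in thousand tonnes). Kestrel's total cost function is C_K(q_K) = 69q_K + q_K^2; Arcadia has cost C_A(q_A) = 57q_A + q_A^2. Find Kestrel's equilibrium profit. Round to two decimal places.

Kestrel's profit: π_K = (152 - 3Q)q_K - (69q_K + q_K²). Setting ∂π_K/∂q_K = 0: 83 - 8q_K - 3(q_A) = 0.
Arcadia's first-order condition: 95 - 8q_A - 3(q_K) = 0.
Rearranging gives the reaction functions q_K = (83 - 3q_A)/8 and q_A = (95 - 3q_K)/8.
Substituting one into the other gives q_K = 379/55 and q_A = 511/55.
Price P = 152 - 3·(178/11) = 1138/11.
Kestrel's profit: (1138/11)·(379/55) - 69·(379/55) - (379/55)² = 189.9385.

189.94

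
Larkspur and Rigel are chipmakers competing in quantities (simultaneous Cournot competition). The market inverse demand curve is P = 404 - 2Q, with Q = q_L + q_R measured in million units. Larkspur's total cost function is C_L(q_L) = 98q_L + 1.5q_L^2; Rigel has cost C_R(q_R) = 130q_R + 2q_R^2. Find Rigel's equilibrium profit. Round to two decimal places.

Larkspur's profit: π_L = (404 - 2Q)q_L - (98q_L + (3/2)q_L²). Setting ∂π_L/∂q_L = 0: 306 - 7q_L - 2(q_R) = 0.
Rigel's profit: π_R = (404 - 2Q)q_R - (130q_R + 2q_R²). Setting ∂π_R/∂q_R = 0: 274 - 8q_R - 2(q_L) = 0.
Best responses: q_L = (306 - 2q_R)/7, q_R = (274 - 2q_L)/8.
Substituting one into the other gives q_L = 475/13 and q_R = 653/26.
Price P = 404 - 2·(1603/26) = 280.6923.
Rigel's profit: 280.6923·(653/26) - 130·(653/26) - 2(653/26)² = 2523.1302.

2523.13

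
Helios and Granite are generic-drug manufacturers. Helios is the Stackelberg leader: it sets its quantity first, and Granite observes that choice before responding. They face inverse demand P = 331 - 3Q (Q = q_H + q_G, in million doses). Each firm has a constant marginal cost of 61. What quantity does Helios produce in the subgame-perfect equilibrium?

45

Solve by backward induction. Given q_H, the follower Granite maximises π_G = (331 - 3q_H - 3q_G)q_G - 61q_G.
Follower FOC: 270 - 3q_H - 6q_G = 0, so q_G(q_H) = (270 - 3q_H)/6.
The leader anticipates this reaction. Substituting into P = 331 - 3Q gives P = 196 - (3/2)q_H, so π_H = (196 - (3/2)q_H)q_H - 61q_H.
The leader's first-order condition 135 - 3q_H = 0 yields q_H = 45.
Then q_G = (270 - 3·45)/6 = 45/2.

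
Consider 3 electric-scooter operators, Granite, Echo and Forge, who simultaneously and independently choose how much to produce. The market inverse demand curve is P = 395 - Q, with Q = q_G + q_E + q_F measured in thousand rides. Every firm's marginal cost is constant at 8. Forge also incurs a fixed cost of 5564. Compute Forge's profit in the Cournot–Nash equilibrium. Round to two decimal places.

A representative firm's profit is π_i = q_i(395 - Q) - 8q_i.
First-order condition (treating rivals' output as given): 387 - 2q_i - Σ_{j≠i} q_j = 0.
With identical firms every q_j equals q_i, so Σ_{j≠i} q_j = 2q_i and 387 = 4q_i, giving q_i = 387/4.
Price P = 395 - 1161/4 = 419/4.
Forge's profit: (419/4 - 8)·(387/4) - 5564 = 3796.5625.

3796.56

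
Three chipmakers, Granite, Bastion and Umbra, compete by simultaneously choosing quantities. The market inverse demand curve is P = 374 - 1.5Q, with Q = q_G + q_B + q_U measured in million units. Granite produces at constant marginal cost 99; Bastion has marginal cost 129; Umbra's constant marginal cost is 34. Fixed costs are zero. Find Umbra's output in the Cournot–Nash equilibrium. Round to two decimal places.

83.33

Granite's profit: π_G = (374 - 1.5Q)q_G - (99q_G). Setting ∂π_G/∂q_G = 0: 275 - 3q_G - (3/2)(q_B + q_U) = 0.
Bastion's profit: π_B = (374 - 1.5Q)q_B - (129q_B). Setting ∂π_B/∂q_B = 0: 245 - 3q_B - (3/2)(q_G + q_U) = 0.
Umbra's first-order condition: 340 - 3q_U - (3/2)(q_G + q_B) = 0.
Adding the 3 conditions: 860 − 3Q − 3Q = 0, i.e. Q = 430/3.
Back-substituting: q_G = (275 − 215)/(3/2) = 40, q_B = (245 − 215)/(3/2) = 20, q_U = (340 − 215)/(3/2) = 250/3.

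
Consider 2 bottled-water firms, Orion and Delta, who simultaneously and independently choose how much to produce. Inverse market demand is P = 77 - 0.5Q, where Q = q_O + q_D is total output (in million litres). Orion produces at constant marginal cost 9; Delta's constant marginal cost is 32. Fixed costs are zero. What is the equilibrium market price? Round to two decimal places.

Orion's profit: π_O = (77 - 0.5Q)q_O - (9q_O). Setting ∂π_O/∂q_O = 0: 68 - q_O - (1/2)(q_D) = 0.
Delta's profit: π_D = (77 - 0.5Q)q_D - (32q_D). Setting ∂π_D/∂q_D = 0: 45 - q_D - (1/2)(q_O) = 0.
Best responses: q_O = (68 - (1/2)q_D), q_D = (45 - (1/2)q_O).
Substituting one into the other gives q_O = 182/3 and q_D = 44/3.
Total output Q = 226/3, so price P = 77 - (1/2)·(226/3) = 118/3.

39.33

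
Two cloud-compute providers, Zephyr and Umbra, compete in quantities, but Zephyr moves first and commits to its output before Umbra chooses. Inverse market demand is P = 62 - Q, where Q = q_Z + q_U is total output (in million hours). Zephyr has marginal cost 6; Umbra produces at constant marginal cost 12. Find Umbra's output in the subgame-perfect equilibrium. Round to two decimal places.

Solve by backward induction. Given q_Z, the follower Umbra maximises π_U = (62 - q_Z - q_U)q_U - 12q_U.
Setting the follower's marginal profit to zero, 50 - q_Z - 2q_U = 0, i.e. q_U = (50 - q_Z)/2.
Zephyr substitutes q_U(q_Z) into its own profit: π_Z = q_Z(62 - q_Z - (50 - q_Z)/2) - 6q_Z = (37 - (1/2)q_Z)q_Z - 6q_Z.
The leader's first-order condition 31 - q_Z = 0 yields q_Z = 31.
Then q_U = (50 - 31)/2 = 19/2.

9.50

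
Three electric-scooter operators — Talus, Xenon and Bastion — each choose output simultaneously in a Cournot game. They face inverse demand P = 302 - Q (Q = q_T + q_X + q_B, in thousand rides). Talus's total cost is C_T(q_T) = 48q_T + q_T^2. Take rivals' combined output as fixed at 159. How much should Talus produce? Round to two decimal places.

23.75

With rivals' combined output fixed at 159, Talus's profit is π_T = (302 - 159 - q_T)q_T - (48q_T + q_T²) = (143 - q_T)q_T - (48q_T + q_T²).
∂π_T/∂q_T = 95 - 4q_T = 0, so q_T = 95/4.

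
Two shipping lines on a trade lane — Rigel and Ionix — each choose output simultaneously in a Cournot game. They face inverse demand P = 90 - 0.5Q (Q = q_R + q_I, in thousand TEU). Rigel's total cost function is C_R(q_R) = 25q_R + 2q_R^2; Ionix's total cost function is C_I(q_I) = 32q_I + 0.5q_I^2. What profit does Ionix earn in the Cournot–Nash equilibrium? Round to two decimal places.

697.50

Rigel's profit: π_R = (90 - 0.5Q)q_R - (25q_R + 2q_R²). Setting ∂π_R/∂q_R = 0: 65 - 5q_R - (1/2)(q_I) = 0.
Ionix's profit: π_I = (90 - 0.5Q)q_I - (32q_I + (1/2)q_I²). Setting ∂π_I/∂q_I = 0: 58 - 2q_I - (1/2)(q_R) = 0.
Best responses: q_R = (65 - (1/2)q_I)/5, q_I = (58 - (1/2)q_R)/2.
Solving the pair: q_R = 404/39, q_I = 1030/39.
Price P = 90 - (1/2)·(478/13) = 931/13.
Ionix's profit: (931/13)·(1030/39) - 32·(1030/39) - (1/2)(1030/39)² = 697.5016.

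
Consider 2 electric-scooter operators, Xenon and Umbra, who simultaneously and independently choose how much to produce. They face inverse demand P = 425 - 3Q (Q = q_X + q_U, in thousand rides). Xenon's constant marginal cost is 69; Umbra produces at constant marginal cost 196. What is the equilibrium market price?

Xenon's profit: π_X = (425 - 3Q)q_X - (69q_X). Setting ∂π_X/∂q_X = 0: 356 - 6q_X - 3(q_U) = 0.
Umbra's profit: π_U = (425 - 3Q)q_U - (196q_U). Setting ∂π_U/∂q_U = 0: 229 - 6q_U - 3(q_X) = 0.
Best responses: q_X = (356 - 3q_U)/6, q_U = (229 - 3q_X)/6.
Solving the pair: q_X = 161/3, q_U = 34/3.
Total output Q = 65, so price P = 425 - 3·65 = 230.

230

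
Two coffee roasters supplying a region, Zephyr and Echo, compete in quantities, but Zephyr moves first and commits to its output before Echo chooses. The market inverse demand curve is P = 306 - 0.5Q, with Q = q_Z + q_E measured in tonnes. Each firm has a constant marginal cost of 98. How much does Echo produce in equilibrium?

The follower Echo best-responds to any q_Z: π_E = (306 - 0.5Q)q_E - 98q_E.
∂π_E/∂q_E = 208 - (1/2)q_Z - q_E = 0 gives the reaction function q_E = (208 - (1/2)q_Z).
Zephyr substitutes q_E(q_Z) into its own profit: π_Z = q_Z(306 - (1/2)q_Z - (208 - (1/2)q_Z)/2) - 98q_Z = (202 - (1/4)q_Z)q_Z - 98q_Z.
The leader's first-order condition 104 - (1/2)q_Z = 0 yields q_Z = 208.
Then q_E = (208 - (1/2)·208) = 104.

104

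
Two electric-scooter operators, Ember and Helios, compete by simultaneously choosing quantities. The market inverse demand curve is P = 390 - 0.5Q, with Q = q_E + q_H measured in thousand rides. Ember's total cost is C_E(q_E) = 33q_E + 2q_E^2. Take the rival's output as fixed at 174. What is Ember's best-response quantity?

54

With the rival's output fixed at 174, Ember's profit is π_E = (390 - (1/2)·174 - (1/2)q_E)q_E - (33q_E + 2q_E²) = (303 - (1/2)q_E)q_E - (33q_E + 2q_E²).
∂π_E/∂q_E = 270 - 5q_E = 0, so q_E = 54.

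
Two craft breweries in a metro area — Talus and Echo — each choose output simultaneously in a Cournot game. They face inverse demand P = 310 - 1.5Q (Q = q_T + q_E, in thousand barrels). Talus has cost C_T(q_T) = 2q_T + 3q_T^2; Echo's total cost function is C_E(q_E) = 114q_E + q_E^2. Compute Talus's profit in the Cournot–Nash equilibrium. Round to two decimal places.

Talus's profit: π_T = (310 - 1.5Q)q_T - (2q_T + 3q_T²). Setting ∂π_T/∂q_T = 0: 308 - 9q_T - (3/2)(q_E) = 0.
Echo's profit: π_E = (310 - 1.5Q)q_E - (114q_E + q_E²). Setting ∂π_E/∂q_E = 0: 196 - 5q_E - (3/2)(q_T) = 0.
Best responses: q_T = (308 - (3/2)q_E)/9, q_E = (196 - (3/2)q_T)/5.
Solving the pair: q_T = 29.1462, q_E = 1736/57.
Price P = 310 - (3/2)·59.6023 = 220.5965.
Talus's profit: 220.5965·29.1462 - 2·29.1462 - 3·29.1462² = 3822.7541.

3822.75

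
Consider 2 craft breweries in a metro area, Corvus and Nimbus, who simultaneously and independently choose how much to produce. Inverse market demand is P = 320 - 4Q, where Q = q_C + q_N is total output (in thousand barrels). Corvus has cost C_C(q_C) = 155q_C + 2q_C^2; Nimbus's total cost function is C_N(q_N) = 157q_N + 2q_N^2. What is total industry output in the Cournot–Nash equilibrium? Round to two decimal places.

20.50

Corvus's profit: π_C = (320 - 4Q)q_C - (155q_C + 2q_C²). Setting ∂π_C/∂q_C = 0: 165 - 12q_C - 4(q_N) = 0.
Nimbus's first-order condition: 163 - 12q_N - 4(q_C) = 0.
Best responses: q_C = (165 - 4q_N)/12, q_N = (163 - 4q_C)/12.
Substituting one into the other gives q_C = 83/8 and q_N = 81/8.
Total output Q = 83/8 + 81/8 = 41/2.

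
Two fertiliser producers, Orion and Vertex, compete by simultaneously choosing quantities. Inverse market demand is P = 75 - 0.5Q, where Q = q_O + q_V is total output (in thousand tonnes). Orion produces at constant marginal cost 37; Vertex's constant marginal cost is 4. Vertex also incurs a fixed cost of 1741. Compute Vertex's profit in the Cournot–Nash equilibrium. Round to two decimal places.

Orion's profit: π_O = (75 - 0.5Q)q_O - (37q_O). Setting ∂π_O/∂q_O = 0: 38 - q_O - (1/2)(q_V) = 0.
Vertex's first-order condition: 71 - q_V - (1/2)(q_O) = 0.
Best responses: q_O = (38 - (1/2)q_V), q_V = (71 - (1/2)q_O).
Substituting one into the other gives q_O = 10/3 and q_V = 208/3.
Price P = 75 - (1/2)·(218/3) = 116/3.
Vertex's profit: (116/3 - 4)·(208/3) - 1741 = 662.5556.

662.56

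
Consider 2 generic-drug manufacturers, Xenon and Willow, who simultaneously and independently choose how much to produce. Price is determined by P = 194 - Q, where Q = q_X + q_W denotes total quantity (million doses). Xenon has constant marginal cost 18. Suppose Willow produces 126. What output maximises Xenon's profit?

With the rival's output fixed at 126, Xenon's profit is π_X = (194 - 126 - q_X)q_X - (18q_X) = (68 - q_X)q_X - (18q_X).
∂π_X/∂q_X = 50 - 2q_X = 0, so q_X = 25.

25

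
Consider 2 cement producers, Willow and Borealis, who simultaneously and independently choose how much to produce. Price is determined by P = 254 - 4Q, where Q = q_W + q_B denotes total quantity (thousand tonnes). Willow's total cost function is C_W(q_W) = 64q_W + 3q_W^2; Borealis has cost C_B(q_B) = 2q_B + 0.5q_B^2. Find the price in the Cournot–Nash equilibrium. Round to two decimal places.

Willow's profit: π_W = (254 - 4Q)q_W - (64q_W + 3q_W²). Setting ∂π_W/∂q_W = 0: 190 - 14q_W - 4(q_B) = 0.
Borealis's profit: π_B = (254 - 4Q)q_B - (2q_B + (1/2)q_B²). Setting ∂π_B/∂q_B = 0: 252 - 9q_B - 4(q_W) = 0.
So q_W = (190 - 4q_B)/14 and q_B = (252 - 4q_W)/9.
Solving the pair: q_W = 351/55, q_B = 1384/55.
Total output Q = 347/11, so price P = 254 - 4·(347/11) = 1406/11.

127.82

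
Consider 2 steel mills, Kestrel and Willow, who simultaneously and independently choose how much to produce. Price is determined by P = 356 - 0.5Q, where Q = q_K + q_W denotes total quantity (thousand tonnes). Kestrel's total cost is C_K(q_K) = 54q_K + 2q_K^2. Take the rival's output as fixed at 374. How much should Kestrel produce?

23

With the rival's output fixed at 374, Kestrel's profit is π_K = (356 - (1/2)·374 - (1/2)q_K)q_K - (54q_K + 2q_K²) = (169 - (1/2)q_K)q_K - (54q_K + 2q_K²).
∂π_K/∂q_K = 115 - 5q_K = 0, so q_K = 23.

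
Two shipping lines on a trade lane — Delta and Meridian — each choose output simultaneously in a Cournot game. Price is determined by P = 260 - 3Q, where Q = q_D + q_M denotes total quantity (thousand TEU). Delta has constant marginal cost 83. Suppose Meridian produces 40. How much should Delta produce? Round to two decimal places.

9.50

With the rival's output fixed at 40, Delta's profit is π_D = (260 - 3·40 - 3q_D)q_D - (83q_D) = (140 - 3q_D)q_D - (83q_D).
∂π_D/∂q_D = 57 - 6q_D = 0, so q_D = 19/2.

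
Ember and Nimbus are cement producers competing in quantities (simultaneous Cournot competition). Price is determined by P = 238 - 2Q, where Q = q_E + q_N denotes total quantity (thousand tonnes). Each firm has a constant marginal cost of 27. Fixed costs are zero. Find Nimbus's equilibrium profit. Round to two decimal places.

2473.39

A representative firm's profit is π_i = q_i(238 - 2Q) - 27q_i.
First-order condition (treating rivals' output as given): 211 - 4q_i - 2q_j = 0.
By symmetry each firm produces the same amount; substituting q_j = q_i yields q_i = 211/6.
Price P = 238 - 2·(211/3) = 292/3.
Nimbus's profit: (292/3 - 27)·(211/6) = 2473.3889.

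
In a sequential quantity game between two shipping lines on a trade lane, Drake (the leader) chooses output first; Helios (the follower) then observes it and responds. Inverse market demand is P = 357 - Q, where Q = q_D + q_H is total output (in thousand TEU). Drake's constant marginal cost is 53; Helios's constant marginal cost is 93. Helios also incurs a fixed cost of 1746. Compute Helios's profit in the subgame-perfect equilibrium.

370

The follower Helios best-responds to any q_D: π_H = (357 - Q)q_H - 93q_H.
∂π_H/∂q_H = 264 - q_D - 2q_H = 0 gives the reaction function q_H = (264 - q_D)/2.
The leader anticipates this reaction. Substituting into P = 357 - Q gives P = 225 - (1/2)q_D, so π_D = (225 - (1/2)q_D)q_D - 53q_D.
Maximising: ∂π_D/∂q_D = 172 - q_D = 0, giving q_D = 172.
Then q_H = (264 - 172)/2 = 46.
Price P = 357 - 218 = 139.
Helios's profit: (139 - 93)·46 - 1746 = 370.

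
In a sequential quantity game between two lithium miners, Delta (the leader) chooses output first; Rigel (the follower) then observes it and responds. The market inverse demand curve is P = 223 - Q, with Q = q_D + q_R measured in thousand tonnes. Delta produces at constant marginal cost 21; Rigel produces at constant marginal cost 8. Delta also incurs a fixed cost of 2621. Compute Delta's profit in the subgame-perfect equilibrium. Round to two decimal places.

1844.13

Solve by backward induction. Given q_D, the follower Rigel maximises π_R = (223 - q_D - q_R)q_R - 8q_R.
∂π_R/∂q_R = 215 - q_D - 2q_R = 0 gives the reaction function q_R = (215 - q_D)/2.
Delta substitutes q_R(q_D) into its own profit: π_D = q_D(223 - q_D - (215 - q_D)/2) - 21q_D = (231/2 - (1/2)q_D)q_D - 21q_D.
The leader's first-order condition 189/2 - q_D = 0 yields q_D = 189/2.
Then q_R = (215 - 189/2)/2 = 241/4.
Price P = 223 - 619/4 = 273/4.
Delta's profit: (273/4 - 21)·(189/2) - 2621 = 1844.1250.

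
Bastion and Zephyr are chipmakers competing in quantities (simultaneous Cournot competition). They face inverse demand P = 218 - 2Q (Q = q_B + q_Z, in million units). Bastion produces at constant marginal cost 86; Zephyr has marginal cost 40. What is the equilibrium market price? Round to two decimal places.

Bastion's profit: π_B = (218 - 2Q)q_B - (86q_B). Setting ∂π_B/∂q_B = 0: 132 - 4q_B - 2(q_Z) = 0.
Zephyr's profit: π_Z = (218 - 2Q)q_Z - (40q_Z). Setting ∂π_Z/∂q_Z = 0: 178 - 4q_Z - 2(q_B) = 0.
So q_B = (132 - 2q_Z)/4 and q_Z = (178 - 2q_B)/4.
Solving the pair: q_B = 43/3, q_Z = 112/3.
Total output Q = 155/3, so price P = 218 - 2·(155/3) = 344/3.

114.67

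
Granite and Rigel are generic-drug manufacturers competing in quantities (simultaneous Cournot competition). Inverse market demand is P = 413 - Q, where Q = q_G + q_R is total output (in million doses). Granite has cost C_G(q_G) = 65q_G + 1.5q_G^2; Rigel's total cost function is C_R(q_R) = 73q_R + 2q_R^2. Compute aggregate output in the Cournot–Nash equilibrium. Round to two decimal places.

Granite's profit: π_G = (413 - Q)q_G - (65q_G + (3/2)q_G²). Setting ∂π_G/∂q_G = 0: 348 - 5q_G - (q_R) = 0.
Rigel's profit: π_R = (413 - Q)q_R - (73q_R + 2q_R²). Setting ∂π_R/∂q_R = 0: 340 - 6q_R - (q_G) = 0.
So q_G = (348 - q_R)/5 and q_R = (340 - q_G)/6.
Substituting one into the other gives q_G = 1748/29 and q_R = 1352/29.
Total output Q = 1748/29 + 1352/29 = 106.8966.

106.90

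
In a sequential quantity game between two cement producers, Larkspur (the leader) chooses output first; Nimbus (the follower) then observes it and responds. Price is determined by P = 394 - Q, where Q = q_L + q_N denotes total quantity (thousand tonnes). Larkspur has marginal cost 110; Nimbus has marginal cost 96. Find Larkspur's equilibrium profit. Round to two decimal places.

The follower Nimbus best-responds to any q_L: π_N = (394 - Q)q_N - 96q_N.
Setting the follower's marginal profit to zero, 298 - q_L - 2q_N = 0, i.e. q_N = (298 - q_L)/2.
The leader anticipates this reaction. Substituting into P = 394 - Q gives P = 245 - (1/2)q_L, so π_L = (245 - (1/2)q_L)q_L - 110q_L.
Leader FOC: 135 - q_L = 0, so q_L = 135.
Then q_N = (298 - 135)/2 = 163/2.
Price P = 394 - 433/2 = 355/2.
Larkspur's profit: (355/2 - 110)·135 = 9112.5000.

9112.50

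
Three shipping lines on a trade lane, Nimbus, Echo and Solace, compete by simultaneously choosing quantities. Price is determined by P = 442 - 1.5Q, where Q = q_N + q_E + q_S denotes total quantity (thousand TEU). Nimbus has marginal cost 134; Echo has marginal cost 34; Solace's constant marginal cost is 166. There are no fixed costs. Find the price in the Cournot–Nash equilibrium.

194

Nimbus's profit: π_N = (442 - 1.5Q)q_N - (134q_N). Setting ∂π_N/∂q_N = 0: 308 - 3q_N - (3/2)(q_E + q_S) = 0.
Echo's first-order condition: 408 - 3q_E - (3/2)(q_N + q_S) = 0.
Solace's profit: π_S = (442 - 1.5Q)q_S - (166q_S). Setting ∂π_S/∂q_S = 0: 276 - 3q_S - (3/2)(q_N + q_E) = 0.
Adding the 3 first-order conditions: 992 − 6Q = 0, so Q = 496/3.
Back-substituting: q_N = (308 − 248)/(3/2) = 40, q_E = (408 − 248)/(3/2) = 320/3, q_S = (276 − 248)/(3/2) = 56/3.
Total output Q = 496/3, so price P = 442 - (3/2)·(496/3) = 194.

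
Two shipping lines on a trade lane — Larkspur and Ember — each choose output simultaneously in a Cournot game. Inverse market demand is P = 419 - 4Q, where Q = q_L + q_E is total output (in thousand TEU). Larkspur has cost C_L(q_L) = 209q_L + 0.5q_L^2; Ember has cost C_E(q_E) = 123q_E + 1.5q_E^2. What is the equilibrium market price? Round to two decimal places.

276.83

Larkspur's profit: π_L = (419 - 4Q)q_L - (209q_L + (1/2)q_L²). Setting ∂π_L/∂q_L = 0: 210 - 9q_L - 4(q_E) = 0.
Ember's profit: π_E = (419 - 4Q)q_E - (123q_E + (3/2)q_E²). Setting ∂π_E/∂q_E = 0: 296 - 11q_E - 4(q_L) = 0.
Rearranging gives the reaction functions q_L = (210 - 4q_E)/9 and q_E = (296 - 4q_L)/11.
Solving the pair: q_L = 1126/83, q_E = 1824/83.
Total output Q = 35.5422, so price P = 419 - 4·35.5422 = 276.8313.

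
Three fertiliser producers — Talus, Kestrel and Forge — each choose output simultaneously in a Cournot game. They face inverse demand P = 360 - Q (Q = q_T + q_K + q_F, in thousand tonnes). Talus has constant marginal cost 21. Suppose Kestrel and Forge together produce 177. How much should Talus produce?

With rivals' combined output fixed at 177, Talus's profit is π_T = (360 - 177 - q_T)q_T - (21q_T) = (183 - q_T)q_T - (21q_T).
∂π_T/∂q_T = 162 - 2q_T = 0, so q_T = 81.

81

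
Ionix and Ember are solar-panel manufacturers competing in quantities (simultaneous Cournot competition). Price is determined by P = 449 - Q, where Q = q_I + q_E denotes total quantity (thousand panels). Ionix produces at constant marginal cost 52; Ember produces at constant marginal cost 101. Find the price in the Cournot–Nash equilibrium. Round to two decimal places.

200.67

Ionix's profit: π_I = (449 - Q)q_I - (52q_I). Setting ∂π_I/∂q_I = 0: 397 - 2q_I - (q_E) = 0.
Ember's profit: π_E = (449 - Q)q_E - (101q_E). Setting ∂π_E/∂q_E = 0: 348 - 2q_E - (q_I) = 0.
Best responses: q_I = (397 - q_E)/2, q_E = (348 - q_I)/2.
Solving the pair: q_I = 446/3, q_E = 299/3.
Total output Q = 745/3, so price P = 449 - 745/3 = 602/3.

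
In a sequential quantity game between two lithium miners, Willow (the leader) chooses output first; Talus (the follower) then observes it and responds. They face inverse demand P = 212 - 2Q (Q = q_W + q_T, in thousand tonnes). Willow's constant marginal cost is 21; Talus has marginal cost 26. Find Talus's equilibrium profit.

968

Solve by backward induction. Given q_W, the follower Talus maximises π_T = (212 - 2q_W - 2q_T)q_T - 26q_T.
∂π_T/∂q_T = 186 - 2q_W - 4q_T = 0 gives the reaction function q_T = (186 - 2q_W)/4.
The leader anticipates this reaction. Substituting into P = 212 - 2Q gives P = 119 - q_W, so π_W = (119 - q_W)q_W - 21q_W.
The leader's first-order condition 98 - 2q_W = 0 yields q_W = 49.
Then q_T = (186 - 2·49)/4 = 22.
Price P = 212 - 2·71 = 70.
Talus's profit: (70 - 26)·22 = 968.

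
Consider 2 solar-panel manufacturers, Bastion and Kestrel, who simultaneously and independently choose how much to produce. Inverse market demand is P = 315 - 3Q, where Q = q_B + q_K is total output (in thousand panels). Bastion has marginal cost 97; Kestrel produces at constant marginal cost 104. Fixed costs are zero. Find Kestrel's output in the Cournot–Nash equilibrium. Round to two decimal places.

Bastion's profit: π_B = (315 - 3Q)q_B - (97q_B). Setting ∂π_B/∂q_B = 0: 218 - 6q_B - 3(q_K) = 0.
Kestrel's profit: π_K = (315 - 3Q)q_K - (104q_K). Setting ∂π_K/∂q_K = 0: 211 - 6q_K - 3(q_B) = 0.
Rearranging gives the reaction functions q_B = (218 - 3q_K)/6 and q_K = (211 - 3q_B)/6.
Solving the pair: q_B = 25, q_K = 68/3.

22.67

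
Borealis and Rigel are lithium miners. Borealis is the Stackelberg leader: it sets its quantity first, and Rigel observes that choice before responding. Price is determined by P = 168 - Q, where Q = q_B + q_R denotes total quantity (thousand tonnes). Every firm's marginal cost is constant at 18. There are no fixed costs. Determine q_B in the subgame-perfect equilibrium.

75

The follower Rigel best-responds to any q_B: π_R = (168 - Q)q_R - 18q_R.
Follower FOC: 150 - q_B - 2q_R = 0, so q_R(q_B) = (150 - q_B)/2.
Borealis substitutes q_R(q_B) into its own profit: π_B = q_B(168 - q_B - (150 - q_B)/2) - 18q_B = (93 - (1/2)q_B)q_B - 18q_B.
Maximising: ∂π_B/∂q_B = 75 - q_B = 0, giving q_B = 75.
Then q_R = (150 - 75)/2 = 75/2.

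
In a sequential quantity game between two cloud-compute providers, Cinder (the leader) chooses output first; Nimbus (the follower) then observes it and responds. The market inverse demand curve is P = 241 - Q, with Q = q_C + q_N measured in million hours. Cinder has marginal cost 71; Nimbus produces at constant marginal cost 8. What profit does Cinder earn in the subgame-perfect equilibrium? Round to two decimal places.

Solve by backward induction. Given q_C, the follower Nimbus maximises π_N = (241 - q_C - q_N)q_N - 8q_N.
∂π_N/∂q_N = 233 - q_C - 2q_N = 0 gives the reaction function q_N = (233 - q_C)/2.
The leader anticipates this reaction. Substituting into P = 241 - Q gives P = 249/2 - (1/2)q_C, so π_C = (249/2 - (1/2)q_C)q_C - 71q_C.
Maximising: ∂π_C/∂q_C = 107/2 - q_C = 0, giving q_C = 107/2.
Then q_N = (233 - 107/2)/2 = 359/4.
Price P = 241 - 573/4 = 391/4.
Cinder's profit: (391/4 - 71)·(107/2) = 1431.1250.

1431.13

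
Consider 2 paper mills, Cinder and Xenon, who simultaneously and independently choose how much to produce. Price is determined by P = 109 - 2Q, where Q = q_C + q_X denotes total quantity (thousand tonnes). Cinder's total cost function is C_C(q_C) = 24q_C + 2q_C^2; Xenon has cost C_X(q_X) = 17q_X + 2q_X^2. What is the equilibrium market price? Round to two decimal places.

Cinder's profit: π_C = (109 - 2Q)q_C - (24q_C + 2q_C²). Setting ∂π_C/∂q_C = 0: 85 - 8q_C - 2(q_X) = 0.
Xenon's first-order condition: 92 - 8q_X - 2(q_C) = 0.
Best responses: q_C = (85 - 2q_X)/8, q_X = (92 - 2q_C)/8.
Solving the pair: q_C = 124/15, q_X = 283/30.
Total output Q = 177/10, so price P = 109 - 2·(177/10) = 368/5.

73.60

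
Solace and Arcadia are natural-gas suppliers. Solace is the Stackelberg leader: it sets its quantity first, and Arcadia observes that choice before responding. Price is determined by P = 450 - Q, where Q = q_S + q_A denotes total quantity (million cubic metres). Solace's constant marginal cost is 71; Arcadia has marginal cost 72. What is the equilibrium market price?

Solve by backward induction. Given q_S, the follower Arcadia maximises π_A = (450 - q_S - q_A)q_A - 72q_A.
∂π_A/∂q_A = 378 - q_S - 2q_A = 0 gives the reaction function q_A = (378 - q_S)/2.
The leader anticipates this reaction. Substituting into P = 450 - Q gives P = 261 - (1/2)q_S, so π_S = (261 - (1/2)q_S)q_S - 71q_S.
Leader FOC: 190 - q_S = 0, so q_S = 190.
Then q_A = (378 - 190)/2 = 94.
Total output Q = 284, so price P = 450 - 284 = 166.

166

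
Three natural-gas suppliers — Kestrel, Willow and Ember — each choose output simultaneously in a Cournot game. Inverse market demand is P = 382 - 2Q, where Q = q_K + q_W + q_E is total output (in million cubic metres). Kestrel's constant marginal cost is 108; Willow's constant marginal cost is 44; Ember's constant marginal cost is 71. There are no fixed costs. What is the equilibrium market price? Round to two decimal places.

151.25

Kestrel's profit: π_K = (382 - 2Q)q_K - (108q_K). Setting ∂π_K/∂q_K = 0: 274 - 4q_K - 2(q_W + q_E) = 0.
Willow's first-order condition: 338 - 4q_W - 2(q_K + q_E) = 0.
Ember's first-order condition: 311 - 4q_E - 2(q_K + q_W) = 0.
Adding the 3 conditions: 923 − 4Q − 4Q = 0, i.e. Q = 923/8.
Back-substituting: q_K = (274 − 923/4)/2 = 173/8, q_W = (338 − 923/4)/2 = 429/8, q_E = (311 − 923/4)/2 = 321/8.
Total output Q = 923/8, so price P = 382 - 2·(923/8) = 605/4.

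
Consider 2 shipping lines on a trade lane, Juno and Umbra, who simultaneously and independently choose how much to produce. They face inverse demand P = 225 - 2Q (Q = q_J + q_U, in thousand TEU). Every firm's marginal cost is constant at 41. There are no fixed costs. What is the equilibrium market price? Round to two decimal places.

Each firm earns π_i = (225 - 2Q)q_i - 41q_i.
First-order condition (treating rivals' output as given): 184 - 4q_i - 2q_j = 0.
With identical firms every q_j equals q_i, so q_j = q_i and 184 = 6q_i, giving q_i = 92/3.
Total output Q = 184/3, so price P = 225 - 2·(184/3) = 307/3.

102.33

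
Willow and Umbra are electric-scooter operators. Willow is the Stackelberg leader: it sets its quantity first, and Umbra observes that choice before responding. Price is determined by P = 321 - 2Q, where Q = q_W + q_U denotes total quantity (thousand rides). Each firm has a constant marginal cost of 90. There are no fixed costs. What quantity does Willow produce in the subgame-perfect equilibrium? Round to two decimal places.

57.75

The follower Umbra best-responds to any q_W: π_U = (321 - 2Q)q_U - 90q_U.
Follower FOC: 231 - 2q_W - 4q_U = 0, so q_U(q_W) = (231 - 2q_W)/4.
Willow substitutes q_U(q_W) into its own profit: π_W = q_W(321 - 2q_W - (231 - 2q_W)/2) - 90q_W = (411/2 - q_W)q_W - 90q_W.
The leader's first-order condition 231/2 - 2q_W = 0 yields q_W = 231/4.
Then q_U = (231 - 2·(231/4))/4 = 231/8.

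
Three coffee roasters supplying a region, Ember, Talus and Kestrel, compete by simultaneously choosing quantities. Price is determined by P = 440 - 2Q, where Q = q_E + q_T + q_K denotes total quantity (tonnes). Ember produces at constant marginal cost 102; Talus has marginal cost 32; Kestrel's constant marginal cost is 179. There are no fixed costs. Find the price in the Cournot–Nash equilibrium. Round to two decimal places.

188.25

Ember's profit: π_E = (440 - 2Q)q_E - (102q_E). Setting ∂π_E/∂q_E = 0: 338 - 4q_E - 2(q_T + q_K) = 0.
Talus's first-order condition: 408 - 4q_T - 2(q_E + q_K) = 0.
Kestrel's first-order condition: 261 - 4q_K - 2(q_E + q_T) = 0.
Adding the 3 first-order conditions: 1007 − 8Q = 0, so Q = 1007/8.
Back-substituting: q_E = (338 − 1007/4)/2 = 345/8, q_T = (408 − 1007/4)/2 = 625/8, q_K = (261 − 1007/4)/2 = 37/8.
Total output Q = 1007/8, so price P = 440 - 2·(1007/8) = 753/4.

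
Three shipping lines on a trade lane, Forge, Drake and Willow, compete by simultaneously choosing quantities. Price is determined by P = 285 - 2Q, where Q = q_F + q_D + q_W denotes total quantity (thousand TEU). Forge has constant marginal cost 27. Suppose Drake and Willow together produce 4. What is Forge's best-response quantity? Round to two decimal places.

With rivals' combined output fixed at 4, Forge's profit is π_F = (285 - 2·4 - 2q_F)q_F - (27q_F) = (277 - 2q_F)q_F - (27q_F).
∂π_F/∂q_F = 250 - 4q_F = 0, so q_F = 125/2.

62.50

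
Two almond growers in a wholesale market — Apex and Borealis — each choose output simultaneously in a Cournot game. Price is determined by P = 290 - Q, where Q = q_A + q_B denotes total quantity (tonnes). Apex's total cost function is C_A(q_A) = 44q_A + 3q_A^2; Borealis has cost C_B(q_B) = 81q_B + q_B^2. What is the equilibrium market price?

219

Apex's profit: π_A = (290 - Q)q_A - (44q_A + 3q_A²). Setting ∂π_A/∂q_A = 0: 246 - 8q_A - (q_B) = 0.
Borealis's profit: π_B = (290 - Q)q_B - (81q_B + q_B²). Setting ∂π_B/∂q_B = 0: 209 - 4q_B - (q_A) = 0.
So q_A = (246 - q_B)/8 and q_B = (209 - q_A)/4.
Solving the pair: q_A = 25, q_B = 46.
Total output Q = 71, so price P = 290 - 71 = 219.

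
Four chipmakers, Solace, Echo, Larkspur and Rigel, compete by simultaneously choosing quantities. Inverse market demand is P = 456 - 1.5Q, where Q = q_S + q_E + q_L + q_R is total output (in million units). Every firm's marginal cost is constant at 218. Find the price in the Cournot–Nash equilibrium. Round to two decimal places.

265.60

A representative firm's profit is π_i = q_i(456 - 1.5Q) - 218q_i.
First-order condition (treating rivals' output as given): 238 - 3q_i - (3/2)·Σ_{j≠i} q_j = 0.
With identical firms every q_j equals q_i, so Σ_{j≠i} q_j = 3q_i and 238 = (15/2)q_i, giving q_i = 476/15.
Total output Q = 1904/15, so price P = 456 - (3/2)·(1904/15) = 1328/5.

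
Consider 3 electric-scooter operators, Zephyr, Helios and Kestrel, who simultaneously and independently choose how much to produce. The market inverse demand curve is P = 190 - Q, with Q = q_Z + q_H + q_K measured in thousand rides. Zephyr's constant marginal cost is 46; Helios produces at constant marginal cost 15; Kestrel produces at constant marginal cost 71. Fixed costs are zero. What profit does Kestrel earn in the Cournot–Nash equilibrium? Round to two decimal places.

90.25

Zephyr's profit: π_Z = (190 - Q)q_Z - (46q_Z). Setting ∂π_Z/∂q_Z = 0: 144 - 2q_Z - (q_H + q_K) = 0.
Helios's first-order condition: 175 - 2q_H - (q_Z + q_K) = 0.
Kestrel's profit: π_K = (190 - Q)q_K - (71q_K). Setting ∂π_K/∂q_K = 0: 119 - 2q_K - (q_Z + q_H) = 0.
Summing all 3 equations gives 438 − 4Q = 0, hence Q = 219/2.
Back-substituting: q_Z = (144 − 219/2) = 69/2, q_H = (175 − 219/2) = 131/2, q_K = (119 − 219/2) = 19/2.
Price P = 190 - 219/2 = 161/2.
Kestrel's profit: (161/2 - 71)·(19/2) = 361/4.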